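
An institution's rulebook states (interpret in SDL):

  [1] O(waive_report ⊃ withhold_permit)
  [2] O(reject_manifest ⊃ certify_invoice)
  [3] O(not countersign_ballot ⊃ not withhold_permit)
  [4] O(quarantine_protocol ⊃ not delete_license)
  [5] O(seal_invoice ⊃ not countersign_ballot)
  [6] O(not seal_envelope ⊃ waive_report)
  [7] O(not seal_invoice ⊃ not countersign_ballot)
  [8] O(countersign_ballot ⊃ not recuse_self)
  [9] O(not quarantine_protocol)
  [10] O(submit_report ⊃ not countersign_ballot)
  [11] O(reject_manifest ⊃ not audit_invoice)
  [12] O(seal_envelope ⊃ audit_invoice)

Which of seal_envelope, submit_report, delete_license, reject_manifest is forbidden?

Premises 5 and 7 cover both cases: O(seal_invoice ⊃ not countersign_ballot) and O(not seal_invoice ⊃ not countersign_ballot). Since seal_invoice ∨ not seal_invoice is a tautology, O(not countersign_ballot) follows.
Applying K to premise 3 (O(not countersign_ballot ⊃ not withhold_permit)) and O(not countersign_ballot) yields O(not withhold_permit).
Premise 1 is O(waive_report ⊃ withhold_permit); contrapositively O(not withhold_permit ⊃ not waive_report). Since O(not withhold_permit) holds, K gives O(not waive_report).
Premise 6, O(not seal_envelope ⊃ waive_report), contraposes to O(not waive_report ⊃ seal_envelope); with O(not waive_report) we get O(seal_envelope).
Premise 12 is O(seal_envelope ⊃ audit_invoice); since O(seal_envelope), deontic closure gives O(audit_invoice).
Premise 11, O(reject_manifest ⊃ not audit_invoice), contraposes to O(audit_invoice ⊃ not reject_manifest); with O(audit_invoice) we get O(not reject_manifest).
So O(not reject_manifest) holds, i.e. reject_manifest is forbidden. None of the other listed options is forbidden under the premises.

reject_manifest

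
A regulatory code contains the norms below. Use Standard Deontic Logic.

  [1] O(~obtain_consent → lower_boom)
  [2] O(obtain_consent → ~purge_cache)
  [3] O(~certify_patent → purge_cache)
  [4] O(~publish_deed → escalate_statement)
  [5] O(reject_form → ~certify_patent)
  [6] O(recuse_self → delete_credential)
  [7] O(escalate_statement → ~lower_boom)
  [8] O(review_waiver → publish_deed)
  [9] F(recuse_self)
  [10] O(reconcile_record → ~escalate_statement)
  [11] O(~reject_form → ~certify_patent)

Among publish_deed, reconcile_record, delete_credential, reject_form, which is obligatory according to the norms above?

Premises 11 and 5 are O(~reject_form → ~certify_patent) and O(reject_form → ~certify_patent); every ideal world satisfies ~reject_form or reject_form, so in either case ~certify_patent holds — hence O(~certify_patent).
From O(~certify_patent) and premise 3, O(~certify_patent → purge_cache), we obtain O(purge_cache).
Premise 2 is O(obtain_consent → ~purge_cache); contrapositively O(purge_cache → ~obtain_consent). Since O(purge_cache) holds, K gives O(~obtain_consent).
Applying K to premise 1 (O(~obtain_consent → lower_boom)) and O(~obtain_consent) yields O(lower_boom).
Premise 7, O(escalate_statement → ~lower_boom), contraposes to O(lower_boom → ~escalate_statement); with O(lower_boom) we get O(~escalate_statement).
The contrapositive of premise 4 (O(~publish_deed → escalate_statement)) is O(~escalate_statement → publish_deed), and O(~escalate_statement) is already established, so O(publish_deed).
So O(publish_deed) holds — publish_deed is obligatory. None of the other listed options is made obligatory by any chain of premises.

publish_deed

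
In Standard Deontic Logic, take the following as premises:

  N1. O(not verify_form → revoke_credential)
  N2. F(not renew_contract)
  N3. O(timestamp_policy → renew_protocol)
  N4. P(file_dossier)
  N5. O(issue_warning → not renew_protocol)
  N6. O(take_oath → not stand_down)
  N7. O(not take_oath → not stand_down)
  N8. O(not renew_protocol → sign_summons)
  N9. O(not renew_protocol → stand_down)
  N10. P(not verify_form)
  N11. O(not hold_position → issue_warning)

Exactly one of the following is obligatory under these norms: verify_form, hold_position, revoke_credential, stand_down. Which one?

hold_position

Premises 6 and 7 cover both cases: O(take_oath → not stand_down) and O(not take_oath → not stand_down). Since take_oath ∨ not take_oath is a tautology, O(not stand_down) follows.
Premise 9, O(not renew_protocol → stand_down), contraposes to O(not stand_down → renew_protocol); with O(not stand_down) we get O(renew_protocol).
Premise 5, O(issue_warning → not renew_protocol), contraposes to O(renew_protocol → not issue_warning); with O(renew_protocol) we get O(not issue_warning).
Premise 11, O(not hold_position → issue_warning), contraposes to O(not issue_warning → hold_position); with O(not issue_warning) we get O(hold_position).
So O(hold_position) holds — hold_position is obligatory. None of the other listed options is made obligatory by any chain of premises.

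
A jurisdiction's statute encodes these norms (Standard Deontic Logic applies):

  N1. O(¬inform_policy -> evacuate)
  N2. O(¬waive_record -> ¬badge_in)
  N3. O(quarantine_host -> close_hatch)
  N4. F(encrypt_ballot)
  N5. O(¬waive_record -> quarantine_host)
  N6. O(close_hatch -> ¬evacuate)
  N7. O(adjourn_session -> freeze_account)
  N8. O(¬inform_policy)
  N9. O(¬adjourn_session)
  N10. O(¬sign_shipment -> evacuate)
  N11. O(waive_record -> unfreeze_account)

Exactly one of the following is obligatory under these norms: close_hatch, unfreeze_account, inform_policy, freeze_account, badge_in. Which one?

unfreeze_account

Premise 8 gives O(¬inform_policy).
Premise 1 is O(¬inform_policy -> evacuate); since O(¬inform_policy), deontic closure gives O(evacuate).
Premise 6 is O(close_hatch -> ¬evacuate); contrapositively O(evacuate -> ¬close_hatch). Since O(evacuate) holds, K gives O(¬close_hatch).
Premise 3, O(quarantine_host -> close_hatch), contraposes to O(¬close_hatch -> ¬quarantine_host); with O(¬close_hatch) we get O(¬quarantine_host).
Premise 5, O(¬waive_record -> quarantine_host), contraposes to O(¬quarantine_host -> waive_record); with O(¬quarantine_host) we get O(waive_record).
Applying K to premise 11 (O(waive_record -> unfreeze_account)) and O(waive_record) yields O(unfreeze_account).
So O(unfreeze_account) holds — unfreeze_account is obligatory. None of the other listed options is made obligatory by any chain of premises.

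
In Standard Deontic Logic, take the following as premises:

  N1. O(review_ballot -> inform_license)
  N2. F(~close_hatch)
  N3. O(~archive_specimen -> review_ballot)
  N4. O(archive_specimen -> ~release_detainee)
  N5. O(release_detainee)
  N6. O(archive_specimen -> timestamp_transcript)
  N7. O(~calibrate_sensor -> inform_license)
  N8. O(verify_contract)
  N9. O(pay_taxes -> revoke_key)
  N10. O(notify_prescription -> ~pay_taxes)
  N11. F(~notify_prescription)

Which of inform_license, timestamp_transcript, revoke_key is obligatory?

From premise 5 we have O(release_detainee).
Premise 4, O(archive_specimen -> ~release_detainee), contraposes to O(release_detainee -> ~archive_specimen); with O(release_detainee) we get O(~archive_specimen).
From O(~archive_specimen) and premise 3, O(~archive_specimen -> review_ballot), we obtain O(review_ballot).
From O(review_ballot) and premise 1, O(review_ballot -> inform_license), we obtain O(inform_license).
So O(inform_license) holds — inform_license is obligatory. None of the other listed options is made obligatory by any chain of premises.

inform_license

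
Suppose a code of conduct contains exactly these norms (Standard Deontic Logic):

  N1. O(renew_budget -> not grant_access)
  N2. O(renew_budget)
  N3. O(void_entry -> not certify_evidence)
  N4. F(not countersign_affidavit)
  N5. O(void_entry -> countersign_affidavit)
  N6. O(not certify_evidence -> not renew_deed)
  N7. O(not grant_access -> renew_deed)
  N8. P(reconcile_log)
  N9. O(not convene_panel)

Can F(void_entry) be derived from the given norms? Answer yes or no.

Premise 2 gives O(renew_budget).
From O(renew_budget) and premise 1, O(renew_budget -> not grant_access), we obtain O(not grant_access).
From O(not grant_access) and premise 7, O(not grant_access -> renew_deed), we obtain O(renew_deed).
The contrapositive of premise 6 (O(not certify_evidence -> not renew_deed)) is O(renew_deed -> certify_evidence), and O(renew_deed) is already established, so O(certify_evidence).
The contrapositive of premise 3 (O(void_entry -> not certify_evidence)) is O(certify_evidence -> not void_entry), and O(certify_evidence) is already established, so O(not void_entry).
Premises 4, 5, 8, 9 do not contribute to this derivation.
So O(not void_entry) holds, i.e. F(void_entry). The claim follows.

Yes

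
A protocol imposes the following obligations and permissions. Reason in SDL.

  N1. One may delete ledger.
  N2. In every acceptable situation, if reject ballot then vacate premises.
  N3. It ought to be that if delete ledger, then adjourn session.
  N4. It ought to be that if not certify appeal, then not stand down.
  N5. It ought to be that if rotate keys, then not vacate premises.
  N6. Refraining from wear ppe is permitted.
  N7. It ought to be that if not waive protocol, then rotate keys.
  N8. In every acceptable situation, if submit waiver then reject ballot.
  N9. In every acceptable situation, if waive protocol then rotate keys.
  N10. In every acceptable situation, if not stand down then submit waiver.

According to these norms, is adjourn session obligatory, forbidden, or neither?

Neither

Premise 3 is O(delete_ledger → adjourn_session), but O(delete_ledger) is not derivable from the premises (the permission P(delete_ledger) asserts only ¬O(¬delete_ledger), not O(delete_ledger)), so it does not yield O(adjourn_session).
No premise or chain of K-axiom applications forces O(adjourn_session), and none forces O(¬adjourn_session). So adjourn_session is neither obligatory nor forbidden under these norms.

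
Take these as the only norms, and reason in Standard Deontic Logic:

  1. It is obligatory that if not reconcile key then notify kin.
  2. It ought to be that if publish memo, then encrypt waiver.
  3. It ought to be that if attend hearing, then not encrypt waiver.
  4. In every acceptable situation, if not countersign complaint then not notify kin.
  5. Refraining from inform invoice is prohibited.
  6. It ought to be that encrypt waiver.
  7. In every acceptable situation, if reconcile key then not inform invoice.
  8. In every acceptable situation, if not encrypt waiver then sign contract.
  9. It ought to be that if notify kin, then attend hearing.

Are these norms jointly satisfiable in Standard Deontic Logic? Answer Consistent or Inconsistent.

Inconsistent

Premise 6 gives O(encrypt_waiver).
The contrapositive of premise 3 (O(attend_hearing → ¬encrypt_waiver)) is O(encrypt_waiver → ¬attend_hearing), and O(encrypt_waiver) is already established, so O(¬attend_hearing).
The contrapositive of premise 9 (O(notify_kin → attend_hearing)) is O(¬attend_hearing → ¬notify_kin), and O(¬attend_hearing) is already established, so O(¬notify_kin).
The contrapositive of premise 1 (O(¬reconcile_key → notify_kin)) is O(¬notify_kin → reconcile_key), and O(¬notify_kin) is already established, so O(reconcile_key).
From O(reconcile_key) and premise 7, O(reconcile_key → ¬inform_invoice), we obtain O(¬inform_invoice).
Yet premise 5 is F(¬inform_invoice), i.e. O(inform_invoice).
We now have both O(¬inform_invoice) and O(inform_invoice) — inform_invoice is simultaneously obligatory and forbidden, violating the D-axiom.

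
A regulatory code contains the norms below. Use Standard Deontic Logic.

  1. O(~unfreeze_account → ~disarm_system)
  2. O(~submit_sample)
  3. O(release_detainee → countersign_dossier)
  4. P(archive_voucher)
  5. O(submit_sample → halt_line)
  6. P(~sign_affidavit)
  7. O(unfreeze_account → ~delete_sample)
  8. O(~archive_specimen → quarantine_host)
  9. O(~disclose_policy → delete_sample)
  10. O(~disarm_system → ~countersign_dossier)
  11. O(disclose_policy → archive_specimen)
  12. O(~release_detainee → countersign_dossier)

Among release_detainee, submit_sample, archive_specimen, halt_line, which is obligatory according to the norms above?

archive_specimen

By case analysis on ~release_detainee: premise 12 gives O(~release_detainee → countersign_dossier) and premise 3 gives O(release_detainee → countersign_dossier), so O(countersign_dossier) either way.
Premise 10, O(~disarm_system → ~countersign_dossier), contraposes to O(countersign_dossier → disarm_system); with O(countersign_dossier) we get O(disarm_system).
The contrapositive of premise 1 (O(~unfreeze_account → ~disarm_system)) is O(disarm_system → unfreeze_account), and O(disarm_system) is already established, so O(unfreeze_account).
From O(unfreeze_account) and premise 7, O(unfreeze_account → ~delete_sample), we obtain O(~delete_sample).
The contrapositive of premise 9 (O(~disclose_policy → delete_sample)) is O(~delete_sample → disclose_policy), and O(~delete_sample) is already established, so O(disclose_policy).
Premise 11 is O(disclose_policy → archive_specimen); since O(disclose_policy), deontic closure gives O(archive_specimen).
So O(archive_specimen) holds — archive_specimen is obligatory. None of the other listed options is made obligatory by any chain of premises.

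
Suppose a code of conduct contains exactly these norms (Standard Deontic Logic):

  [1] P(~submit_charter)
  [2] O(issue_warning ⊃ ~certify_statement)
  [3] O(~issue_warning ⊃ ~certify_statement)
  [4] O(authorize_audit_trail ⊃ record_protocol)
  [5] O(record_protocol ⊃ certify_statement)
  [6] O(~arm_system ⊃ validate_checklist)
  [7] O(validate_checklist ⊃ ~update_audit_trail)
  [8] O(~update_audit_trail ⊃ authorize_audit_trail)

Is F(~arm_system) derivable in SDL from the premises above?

Yes

Premises 3 and 2 are O(~issue_warning ⊃ ~certify_statement) and O(issue_warning ⊃ ~certify_statement); every ideal world satisfies ~issue_warning or issue_warning, so in either case ~certify_statement holds — hence O(~certify_statement).
Premise 5 is O(record_protocol ⊃ certify_statement); contrapositively O(~certify_statement ⊃ ~record_protocol). Since O(~certify_statement) holds, K gives O(~record_protocol).
Premise 4, O(authorize_audit_trail ⊃ record_protocol), contraposes to O(~record_protocol ⊃ ~authorize_audit_trail); with O(~record_protocol) we get O(~authorize_audit_trail).
Premise 8, O(~update_audit_trail ⊃ authorize_audit_trail), contraposes to O(~authorize_audit_trail ⊃ update_audit_trail); with O(~authorize_audit_trail) we get O(update_audit_trail).
Premise 7, O(validate_checklist ⊃ ~update_audit_trail), contraposes to O(update_audit_trail ⊃ ~validate_checklist); with O(update_audit_trail) we get O(~validate_checklist).
The contrapositive of premise 6 (O(~arm_system ⊃ validate_checklist)) is O(~validate_checklist ⊃ arm_system), and O(~validate_checklist) is already established, so O(arm_system).
Premise 1 does not contribute to this derivation.
So O(arm_system) holds, i.e. F(~arm_system). The claim follows.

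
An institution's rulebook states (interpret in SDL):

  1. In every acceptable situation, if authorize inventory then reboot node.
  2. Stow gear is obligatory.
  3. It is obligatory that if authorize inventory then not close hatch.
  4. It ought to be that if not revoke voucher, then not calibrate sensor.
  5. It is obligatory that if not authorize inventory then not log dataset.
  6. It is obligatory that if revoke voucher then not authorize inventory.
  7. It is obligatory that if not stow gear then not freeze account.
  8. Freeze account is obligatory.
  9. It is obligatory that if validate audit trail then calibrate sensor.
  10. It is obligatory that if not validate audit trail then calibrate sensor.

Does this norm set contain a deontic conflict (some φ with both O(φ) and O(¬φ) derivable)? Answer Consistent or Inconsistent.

Consistent

Premise 7 is O(¬stow_gear → ¬freeze_account), but O(¬stow_gear) is not derivable from the premises, so it does not yield O(¬freeze_account).
So O(¬freeze_account) is not derivable, and the apparent clash with O(freeze_account) does not arise.
A world satisfying every obligation exists (e.g. authorize_inventory=false, calibrate_sensor=true, close_hatch=false, freeze_account=true, log_dataset=false, reboot_node=false, revoke_voucher=true, stow_gear=true, validate_audit_trail=false); no atom is both obligatory and forbidden, so the set is consistent.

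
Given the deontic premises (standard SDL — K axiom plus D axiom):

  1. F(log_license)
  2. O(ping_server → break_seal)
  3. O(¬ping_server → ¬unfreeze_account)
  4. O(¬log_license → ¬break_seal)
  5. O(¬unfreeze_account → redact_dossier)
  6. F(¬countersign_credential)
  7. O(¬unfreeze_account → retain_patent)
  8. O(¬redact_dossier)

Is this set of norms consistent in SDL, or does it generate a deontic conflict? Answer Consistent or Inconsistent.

Premise 8 gives O(¬redact_dossier).
The contrapositive of premise 5 (O(¬unfreeze_account → redact_dossier)) is O(¬redact_dossier → unfreeze_account), and O(¬redact_dossier) is already established, so O(unfreeze_account).
Premise 3, O(¬ping_server → ¬unfreeze_account), contraposes to O(unfreeze_account → ping_server); with O(unfreeze_account) we get O(ping_server).
Applying K to premise 2 (O(ping_server → break_seal)) and O(ping_server) yields O(break_seal).
The contrapositive of premise 4 (O(¬log_license → ¬break_seal)) is O(break_seal → log_license), and O(break_seal) is already established, so O(log_license).
But premise 1, F(log_license), means O(¬log_license).
We now have both O(log_license) and O(¬log_license) — log_license is simultaneously obligatory and forbidden, violating the D-axiom.

Inconsistent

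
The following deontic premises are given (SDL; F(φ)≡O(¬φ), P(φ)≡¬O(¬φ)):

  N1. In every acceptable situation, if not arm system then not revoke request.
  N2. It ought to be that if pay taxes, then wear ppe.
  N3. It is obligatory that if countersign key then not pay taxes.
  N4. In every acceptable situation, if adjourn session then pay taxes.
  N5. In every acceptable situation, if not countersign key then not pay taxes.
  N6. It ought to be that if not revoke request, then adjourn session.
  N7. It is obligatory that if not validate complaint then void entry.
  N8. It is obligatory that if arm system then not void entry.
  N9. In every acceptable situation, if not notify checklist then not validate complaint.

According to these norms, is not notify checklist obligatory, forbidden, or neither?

Forbidden

Premises 5 and 3 cover both cases: O(¬countersign_key → ¬pay_taxes) and O(countersign_key → ¬pay_taxes). Since ¬countersign_key ∨ countersign_key is a tautology, O(¬pay_taxes) follows.
Premise 4, O(adjourn_session → pay_taxes), contraposes to O(¬pay_taxes → ¬adjourn_session); with O(¬pay_taxes) we get O(¬adjourn_session).
Premise 6, O(¬revoke_request → adjourn_session), contraposes to O(¬adjourn_session → revoke_request); with O(¬adjourn_session) we get O(revoke_request).
Premise 1 is O(¬arm_system → ¬revoke_request); contrapositively O(revoke_request → arm_system). Since O(revoke_request) holds, K gives O(arm_system).
From O(arm_system) and premise 8, O(arm_system → ¬void_entry), we obtain O(¬void_entry).
The contrapositive of premise 7 (O(¬validate_complaint → void_entry)) is O(¬void_entry → validate_complaint), and O(¬void_entry) is already established, so O(validate_complaint).
Premise 9, O(¬notify_checklist → ¬validate_complaint), contraposes to O(validate_complaint → notify_checklist); with O(validate_complaint) we get O(notify_checklist).
Premise 2 does not contribute to this derivation.
Thus O(notify_checklist), which is F(¬notify_checklist): ¬notify_checklist is forbidden.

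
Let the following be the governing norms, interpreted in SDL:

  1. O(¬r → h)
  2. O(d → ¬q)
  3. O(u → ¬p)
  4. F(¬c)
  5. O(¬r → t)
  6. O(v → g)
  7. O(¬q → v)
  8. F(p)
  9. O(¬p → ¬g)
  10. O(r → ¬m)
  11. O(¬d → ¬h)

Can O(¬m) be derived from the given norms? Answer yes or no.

Premise 8, F(p), is equivalent to O(¬p).
Applying K to premise 9 (O(¬p → ¬g)) and O(¬p) yields O(¬g).
Premise 6 is O(v → g); contrapositively O(¬g → ¬v). Since O(¬g) holds, K gives O(¬v).
Premise 7 is O(¬q → v); contrapositively O(¬v → q). Since O(¬v) holds, K gives O(q).
The contrapositive of premise 2 (O(d → ¬q)) is O(q → ¬d), and O(q) is already established, so O(¬d).
From O(¬d) and premise 11, O(¬d → ¬h), we obtain O(¬h).
The contrapositive of premise 1 (O(¬r → h)) is O(¬h → r), and O(¬h) is already established, so O(r).
Premise 10 is O(r → ¬m); since O(r), deontic closure gives O(¬m).
Premises 3, 4, 5 do not contribute to this derivation.
So O(¬m) follows.

Yes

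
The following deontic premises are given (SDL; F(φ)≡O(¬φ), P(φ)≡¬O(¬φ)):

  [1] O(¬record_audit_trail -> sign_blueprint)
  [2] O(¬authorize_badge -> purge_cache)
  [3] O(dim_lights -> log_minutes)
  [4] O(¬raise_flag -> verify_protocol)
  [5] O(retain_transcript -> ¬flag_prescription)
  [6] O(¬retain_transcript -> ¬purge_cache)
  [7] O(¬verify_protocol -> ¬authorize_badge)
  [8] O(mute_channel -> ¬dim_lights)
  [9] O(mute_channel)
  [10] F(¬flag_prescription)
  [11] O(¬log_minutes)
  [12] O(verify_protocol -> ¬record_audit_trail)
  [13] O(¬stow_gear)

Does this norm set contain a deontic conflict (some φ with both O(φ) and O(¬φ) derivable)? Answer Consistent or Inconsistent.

Consistent

Premise 3 is O(dim_lights -> log_minutes), but O(dim_lights) is not derivable from the premises, so it does not yield O(log_minutes).
So O(log_minutes) is not derivable, and the apparent clash with O(¬log_minutes) does not arise.
A world satisfying every obligation exists (e.g. authorize_badge=true, dim_lights=false, flag_prescription=true, log_minutes=false, mute_channel=true, purge_cache=false, raise_flag=false, record_audit_trail=false, retain_transcript=false, sign_blueprint=true, stow_gear=false, verify_protocol=true); no atom is both obligatory and forbidden, so the set is consistent.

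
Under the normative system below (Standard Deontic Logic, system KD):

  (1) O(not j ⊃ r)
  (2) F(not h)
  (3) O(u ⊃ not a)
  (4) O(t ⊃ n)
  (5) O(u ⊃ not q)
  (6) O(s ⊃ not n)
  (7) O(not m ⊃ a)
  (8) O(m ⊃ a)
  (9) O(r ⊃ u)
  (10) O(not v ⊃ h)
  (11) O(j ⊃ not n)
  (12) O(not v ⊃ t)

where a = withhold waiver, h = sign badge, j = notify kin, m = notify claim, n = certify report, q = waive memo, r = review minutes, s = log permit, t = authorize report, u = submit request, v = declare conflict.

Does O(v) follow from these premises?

Premises 7 and 8 cover both cases: O(not m ⊃ a) and O(m ⊃ a). Since not m ∨ m is a tautology, O(a) follows.
The contrapositive of premise 3 (O(u ⊃ not a)) is O(a ⊃ not u), and O(a) is already established, so O(not u).
The contrapositive of premise 9 (O(r ⊃ u)) is O(not u ⊃ not r), and O(not u) is already established, so O(not r).
The contrapositive of premise 1 (O(not j ⊃ r)) is O(not r ⊃ j), and O(not r) is already established, so O(j).
From O(j) and premise 11, O(j ⊃ not n), we obtain O(not n).
Premise 4 is O(t ⊃ n); contrapositively O(not n ⊃ not t). Since O(not n) holds, K gives O(not t).
Premise 12 is O(not v ⊃ t); contrapositively O(not t ⊃ v). Since O(not t) holds, K gives O(v).
Premises 2, 5, 6, 10 do not contribute to this derivation.
So O(v) follows.

Yes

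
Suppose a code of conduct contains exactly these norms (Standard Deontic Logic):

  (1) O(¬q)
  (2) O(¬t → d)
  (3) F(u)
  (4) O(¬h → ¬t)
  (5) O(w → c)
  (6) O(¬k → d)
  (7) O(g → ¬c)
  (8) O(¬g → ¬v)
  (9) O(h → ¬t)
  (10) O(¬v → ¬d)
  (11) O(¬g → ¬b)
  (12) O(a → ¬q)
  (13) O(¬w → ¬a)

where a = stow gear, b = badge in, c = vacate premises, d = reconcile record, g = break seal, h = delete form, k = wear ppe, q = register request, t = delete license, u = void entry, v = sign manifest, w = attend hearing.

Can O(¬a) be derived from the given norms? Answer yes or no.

Yes

Premises 9 and 4 are O(h → ¬t) and O(¬h → ¬t); every ideal world satisfies h or ¬h, so in either case ¬t holds — hence O(¬t).
With premise 2, O(¬t → d), the K-axiom yields O(d).
Premise 10, O(¬v → ¬d), contraposes to O(d → v); with O(d) we get O(v).
The contrapositive of premise 8 (O(¬g → ¬v)) is O(v → g), and O(v) is already established, so O(g).
Premise 7 is O(g → ¬c); since O(g), deontic closure gives O(¬c).
The contrapositive of premise 5 (O(w → c)) is O(¬c → ¬w), and O(¬c) is already established, so O(¬w).
Applying K to premise 13 (O(¬w → ¬a)) and O(¬w) yields O(¬a).
Premises 1, 3, 6, 11, 12 do not contribute to this derivation.
So O(¬a) follows.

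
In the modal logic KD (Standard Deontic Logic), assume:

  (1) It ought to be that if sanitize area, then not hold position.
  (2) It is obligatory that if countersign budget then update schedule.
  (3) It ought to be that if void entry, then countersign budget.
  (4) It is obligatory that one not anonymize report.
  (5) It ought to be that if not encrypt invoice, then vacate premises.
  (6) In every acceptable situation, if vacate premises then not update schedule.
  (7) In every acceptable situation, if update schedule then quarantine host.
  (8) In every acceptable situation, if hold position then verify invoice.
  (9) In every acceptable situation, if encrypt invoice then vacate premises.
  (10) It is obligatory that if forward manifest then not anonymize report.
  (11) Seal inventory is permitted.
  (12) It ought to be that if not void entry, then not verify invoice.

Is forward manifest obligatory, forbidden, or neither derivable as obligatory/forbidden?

Neither

Premise 10 is O(forward_manifest → ¬anonymize_report); even if O(¬anonymize_report) held, inferring O(forward_manifest) would be affirming the consequent — invalid.
No premise or chain of K-axiom applications forces O(forward_manifest), and none forces O(¬forward_manifest). So forward_manifest is neither obligatory nor forbidden under these norms.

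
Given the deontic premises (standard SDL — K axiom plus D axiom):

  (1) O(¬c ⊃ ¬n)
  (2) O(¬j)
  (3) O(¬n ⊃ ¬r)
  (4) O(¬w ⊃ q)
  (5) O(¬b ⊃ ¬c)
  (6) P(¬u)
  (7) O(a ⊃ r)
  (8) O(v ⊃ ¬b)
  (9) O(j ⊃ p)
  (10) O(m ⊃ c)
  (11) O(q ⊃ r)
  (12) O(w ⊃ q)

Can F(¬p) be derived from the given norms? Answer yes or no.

No

Premise 9 is O(j ⊃ p), but O(j) is not derivable from the premises, so it does not yield O(p).
No other premise forces O(p). An ideal world satisfying every premise can still have ¬p true, so F(¬p) is not derivable.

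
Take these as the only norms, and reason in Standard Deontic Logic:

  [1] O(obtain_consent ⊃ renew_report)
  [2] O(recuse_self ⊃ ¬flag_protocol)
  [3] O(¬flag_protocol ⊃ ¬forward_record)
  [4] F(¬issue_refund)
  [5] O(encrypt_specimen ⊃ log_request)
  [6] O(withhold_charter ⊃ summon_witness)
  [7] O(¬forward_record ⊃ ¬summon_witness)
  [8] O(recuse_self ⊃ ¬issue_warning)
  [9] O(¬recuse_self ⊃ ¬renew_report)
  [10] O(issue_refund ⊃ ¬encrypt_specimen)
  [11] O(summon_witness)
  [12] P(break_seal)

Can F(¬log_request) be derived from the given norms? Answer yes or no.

No

Premise 5 is O(encrypt_specimen ⊃ log_request), but O(encrypt_specimen) is not derivable from the premises, so it does not yield O(log_request).
No other premise forces O(log_request). An ideal world satisfying every premise can still have ¬log_request true, so F(¬log_request) is not derivable.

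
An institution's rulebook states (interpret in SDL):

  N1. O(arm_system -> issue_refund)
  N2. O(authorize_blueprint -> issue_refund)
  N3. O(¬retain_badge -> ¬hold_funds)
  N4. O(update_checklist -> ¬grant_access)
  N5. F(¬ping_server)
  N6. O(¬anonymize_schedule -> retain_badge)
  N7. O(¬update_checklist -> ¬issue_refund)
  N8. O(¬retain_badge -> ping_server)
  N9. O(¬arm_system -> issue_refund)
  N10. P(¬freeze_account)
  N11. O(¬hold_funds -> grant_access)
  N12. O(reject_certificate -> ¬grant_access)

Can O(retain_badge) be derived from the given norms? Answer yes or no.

Yes

Premises 1 and 9 are O(arm_system -> issue_refund) and O(¬arm_system -> issue_refund); every ideal world satisfies arm_system or ¬arm_system, so in either case issue_refund holds — hence O(issue_refund).
Premise 7, O(¬update_checklist -> ¬issue_refund), contraposes to O(issue_refund -> update_checklist); with O(issue_refund) we get O(update_checklist).
Applying K to premise 4 (O(update_checklist -> ¬grant_access)) and O(update_checklist) yields O(¬grant_access).
Premise 11 is O(¬hold_funds -> grant_access); contrapositively O(¬grant_access -> hold_funds). Since O(¬grant_access) holds, K gives O(hold_funds).
Premise 3 is O(¬retain_badge -> ¬hold_funds); contrapositively O(hold_funds -> retain_badge). Since O(hold_funds) holds, K gives O(retain_badge).
Premises 2, 5, 6, 8, 10, 12 do not contribute to this derivation.
So O(retain_badge) follows.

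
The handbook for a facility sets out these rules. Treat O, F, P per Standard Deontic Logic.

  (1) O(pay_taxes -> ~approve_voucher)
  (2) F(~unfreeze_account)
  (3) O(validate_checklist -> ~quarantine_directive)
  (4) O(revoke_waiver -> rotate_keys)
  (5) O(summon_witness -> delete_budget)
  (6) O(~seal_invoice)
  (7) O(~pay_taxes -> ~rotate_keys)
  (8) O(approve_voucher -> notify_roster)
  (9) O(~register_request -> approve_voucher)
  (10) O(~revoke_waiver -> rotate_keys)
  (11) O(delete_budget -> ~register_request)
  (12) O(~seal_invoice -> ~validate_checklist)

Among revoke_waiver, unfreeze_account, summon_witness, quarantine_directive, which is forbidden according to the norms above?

Premises 4 and 10 are O(revoke_waiver -> rotate_keys) and O(~revoke_waiver -> rotate_keys); every ideal world satisfies revoke_waiver or ~revoke_waiver, so in either case rotate_keys holds — hence O(rotate_keys).
Premise 7, O(~pay_taxes -> ~rotate_keys), contraposes to O(rotate_keys -> pay_taxes); with O(rotate_keys) we get O(pay_taxes).
Premise 1 is O(pay_taxes -> ~approve_voucher); since O(pay_taxes), deontic closure gives O(~approve_voucher).
Premise 9, O(~register_request -> approve_voucher), contraposes to O(~approve_voucher -> register_request); with O(~approve_voucher) we get O(register_request).
Premise 11, O(delete_budget -> ~register_request), contraposes to O(register_request -> ~delete_budget); with O(register_request) we get O(~delete_budget).
The contrapositive of premise 5 (O(summon_witness -> delete_budget)) is O(~delete_budget -> ~summon_witness), and O(~delete_budget) is already established, so O(~summon_witness).
So O(~summon_witness) holds, i.e. summon_witness is forbidden. None of the other listed options is forbidden under the premises.

summon_witness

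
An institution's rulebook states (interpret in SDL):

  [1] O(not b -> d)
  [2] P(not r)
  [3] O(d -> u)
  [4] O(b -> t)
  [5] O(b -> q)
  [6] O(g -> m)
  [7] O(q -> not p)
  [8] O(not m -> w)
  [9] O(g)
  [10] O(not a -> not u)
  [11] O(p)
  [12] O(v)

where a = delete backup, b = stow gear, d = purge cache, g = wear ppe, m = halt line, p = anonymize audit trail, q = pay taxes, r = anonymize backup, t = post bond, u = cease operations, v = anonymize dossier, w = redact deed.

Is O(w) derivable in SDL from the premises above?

No

Premise 8 is O(not m -> w), but O(not m) is not derivable from the premises, so it does not yield O(w).
No other premise forces O(w). An ideal world satisfying every premise can still have w false, so O(w) is not derivable.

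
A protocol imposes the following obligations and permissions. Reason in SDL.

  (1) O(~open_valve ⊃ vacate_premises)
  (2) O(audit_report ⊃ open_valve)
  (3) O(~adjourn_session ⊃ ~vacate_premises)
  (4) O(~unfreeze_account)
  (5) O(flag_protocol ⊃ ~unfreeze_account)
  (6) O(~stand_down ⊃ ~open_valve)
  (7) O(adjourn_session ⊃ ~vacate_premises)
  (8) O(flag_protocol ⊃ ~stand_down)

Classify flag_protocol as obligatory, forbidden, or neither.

Premises 7 and 3 cover both cases: O(adjourn_session ⊃ ~vacate_premises) and O(~adjourn_session ⊃ ~vacate_premises). Since adjourn_session ∨ ~adjourn_session is a tautology, O(~vacate_premises) follows.
The contrapositive of premise 1 (O(~open_valve ⊃ vacate_premises)) is O(~vacate_premises ⊃ open_valve), and O(~vacate_premises) is already established, so O(open_valve).
Premise 6 is O(~stand_down ⊃ ~open_valve); contrapositively O(open_valve ⊃ stand_down). Since O(open_valve) holds, K gives O(stand_down).
The contrapositive of premise 8 (O(flag_protocol ⊃ ~stand_down)) is O(stand_down ⊃ ~flag_protocol), and O(stand_down) is already established, so O(~flag_protocol).
Premises 2, 4, 5 do not contribute to this derivation.
Thus O(~flag_protocol), which is F(flag_protocol): flag_protocol is forbidden.

Forbidden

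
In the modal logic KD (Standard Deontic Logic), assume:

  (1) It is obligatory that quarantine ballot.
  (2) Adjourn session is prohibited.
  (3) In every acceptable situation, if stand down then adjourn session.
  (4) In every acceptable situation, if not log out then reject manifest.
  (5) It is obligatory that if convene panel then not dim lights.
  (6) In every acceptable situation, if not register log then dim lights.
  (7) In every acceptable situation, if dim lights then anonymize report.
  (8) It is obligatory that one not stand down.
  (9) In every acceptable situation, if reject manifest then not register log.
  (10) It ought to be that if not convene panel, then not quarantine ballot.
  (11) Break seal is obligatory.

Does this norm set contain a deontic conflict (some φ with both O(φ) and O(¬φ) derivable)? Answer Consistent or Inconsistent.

Consistent

Premise 3 is O(stand_down → adjourn_session), but O(stand_down) is not derivable from the premises, so it does not yield O(adjourn_session).
So O(adjourn_session) is not derivable, and the apparent clash with O(¬adjourn_session) does not arise.
A world satisfying every obligation exists (e.g. adjourn_session=false, anonymize_report=false, break_seal=true, convene_panel=true, dim_lights=false, log_out=true, quarantine_ballot=true, register_log=true, reject_manifest=false, stand_down=false); no atom is both obligatory and forbidden, so the set is consistent.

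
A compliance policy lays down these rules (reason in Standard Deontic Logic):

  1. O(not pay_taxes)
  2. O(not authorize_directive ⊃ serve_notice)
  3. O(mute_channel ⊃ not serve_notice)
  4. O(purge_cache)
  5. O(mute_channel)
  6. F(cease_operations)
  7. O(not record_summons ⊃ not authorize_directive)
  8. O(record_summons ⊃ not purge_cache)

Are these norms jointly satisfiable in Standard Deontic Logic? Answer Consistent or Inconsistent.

Inconsistent

Premise 5 states O(mute_channel) outright.
Applying K to premise 3 (O(mute_channel ⊃ not serve_notice)) and O(mute_channel) yields O(not serve_notice).
Premise 2, O(not authorize_directive ⊃ serve_notice), contraposes to O(not serve_notice ⊃ authorize_directive); with O(not serve_notice) we get O(authorize_directive).
The contrapositive of premise 7 (O(not record_summons ⊃ not authorize_directive)) is O(authorize_directive ⊃ record_summons), and O(authorize_directive) is already established, so O(record_summons).
From O(record_summons) and premise 8, O(record_summons ⊃ not purge_cache), we obtain O(not purge_cache).
However, premise 4 gives O(purge_cache).
We now have both O(not purge_cache) and O(purge_cache) — purge_cache is simultaneously obligatory and forbidden, violating the D-axiom.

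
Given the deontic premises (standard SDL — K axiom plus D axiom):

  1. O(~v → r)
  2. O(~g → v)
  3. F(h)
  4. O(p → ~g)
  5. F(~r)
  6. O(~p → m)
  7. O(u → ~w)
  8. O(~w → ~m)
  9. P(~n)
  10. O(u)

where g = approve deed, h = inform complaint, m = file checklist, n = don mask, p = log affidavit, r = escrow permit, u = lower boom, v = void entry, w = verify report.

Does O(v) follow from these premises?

Premise 10 gives O(u).
Applying K to premise 7 (O(u → ~w)) and O(u) yields O(~w).
Premise 8 is O(~w → ~m); since O(~w), deontic closure gives O(~m).
Premise 6 is O(~p → m); contrapositively O(~m → p). Since O(~m) holds, K gives O(p).
Premise 4 is O(p → ~g); since O(p), deontic closure gives O(~g).
Applying K to premise 2 (O(~g → v)) and O(~g) yields O(v).
Premises 1, 3, 5, 9 do not contribute to this derivation.
So O(v) follows.

Yes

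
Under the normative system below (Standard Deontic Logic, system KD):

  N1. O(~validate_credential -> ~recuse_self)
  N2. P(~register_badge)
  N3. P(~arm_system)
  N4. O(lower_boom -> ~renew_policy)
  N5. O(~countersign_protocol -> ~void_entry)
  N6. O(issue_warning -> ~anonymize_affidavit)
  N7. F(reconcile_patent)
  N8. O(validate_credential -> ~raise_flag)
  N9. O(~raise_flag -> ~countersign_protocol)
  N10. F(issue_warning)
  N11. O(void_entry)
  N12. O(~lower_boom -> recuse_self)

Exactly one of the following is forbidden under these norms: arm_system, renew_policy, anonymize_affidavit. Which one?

Premise 11 states O(void_entry) outright.
The contrapositive of premise 5 (O(~countersign_protocol -> ~void_entry)) is O(void_entry -> countersign_protocol), and O(void_entry) is already established, so O(countersign_protocol).
Premise 9 is O(~raise_flag -> ~countersign_protocol); contrapositively O(countersign_protocol -> raise_flag). Since O(countersign_protocol) holds, K gives O(raise_flag).
The contrapositive of premise 8 (O(validate_credential -> ~raise_flag)) is O(raise_flag -> ~validate_credential), and O(raise_flag) is already established, so O(~validate_credential).
Applying K to premise 1 (O(~validate_credential -> ~recuse_self)) and O(~validate_credential) yields O(~recuse_self).
Premise 12, O(~lower_boom -> recuse_self), contraposes to O(~recuse_self -> lower_boom); with O(~recuse_self) we get O(lower_boom).
From O(lower_boom) and premise 4, O(lower_boom -> ~renew_policy), we obtain O(~renew_policy).
So O(~renew_policy) holds, i.e. renew_policy is forbidden. None of the other listed options is forbidden under the premises.

renew_policy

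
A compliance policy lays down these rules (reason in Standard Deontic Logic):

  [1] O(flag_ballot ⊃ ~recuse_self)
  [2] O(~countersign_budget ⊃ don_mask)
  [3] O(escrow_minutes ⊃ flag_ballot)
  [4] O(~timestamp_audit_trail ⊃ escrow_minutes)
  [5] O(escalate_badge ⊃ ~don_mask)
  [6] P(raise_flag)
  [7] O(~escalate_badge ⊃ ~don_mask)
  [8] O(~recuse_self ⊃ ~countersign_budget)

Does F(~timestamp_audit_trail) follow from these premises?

Yes

Premises 7 and 5 cover both cases: O(~escalate_badge ⊃ ~don_mask) and O(escalate_badge ⊃ ~don_mask). Since ~escalate_badge ∨ escalate_badge is a tautology, O(~don_mask) follows.
The contrapositive of premise 2 (O(~countersign_budget ⊃ don_mask)) is O(~don_mask ⊃ countersign_budget), and O(~don_mask) is already established, so O(countersign_budget).
Premise 8, O(~recuse_self ⊃ ~countersign_budget), contraposes to O(countersign_budget ⊃ recuse_self); with O(countersign_budget) we get O(recuse_self).
Premise 1, O(flag_ballot ⊃ ~recuse_self), contraposes to O(recuse_self ⊃ ~flag_ballot); with O(recuse_self) we get O(~flag_ballot).
The contrapositive of premise 3 (O(escrow_minutes ⊃ flag_ballot)) is O(~flag_ballot ⊃ ~escrow_minutes), and O(~flag_ballot) is already established, so O(~escrow_minutes).
The contrapositive of premise 4 (O(~timestamp_audit_trail ⊃ escrow_minutes)) is O(~escrow_minutes ⊃ timestamp_audit_trail), and O(~escrow_minutes) is already established, so O(timestamp_audit_trail).
Premise 6 does not contribute to this derivation.
So O(timestamp_audit_trail) holds, i.e. F(~timestamp_audit_trail). The claim follows.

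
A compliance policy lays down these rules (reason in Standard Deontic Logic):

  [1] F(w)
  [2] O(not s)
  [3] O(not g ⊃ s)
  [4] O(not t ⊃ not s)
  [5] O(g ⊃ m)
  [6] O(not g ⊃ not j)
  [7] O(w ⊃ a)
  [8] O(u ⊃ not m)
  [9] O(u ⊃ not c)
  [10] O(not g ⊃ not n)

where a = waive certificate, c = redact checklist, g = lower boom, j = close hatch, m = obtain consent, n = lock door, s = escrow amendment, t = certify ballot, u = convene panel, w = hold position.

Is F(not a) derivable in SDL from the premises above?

Premise 7 is O(w ⊃ a), but O(w) is not derivable from the premises, so it does not yield O(a).
No other premise forces O(a). An ideal world satisfying every premise can still have not a true, so F(not a) is not derivable.

No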